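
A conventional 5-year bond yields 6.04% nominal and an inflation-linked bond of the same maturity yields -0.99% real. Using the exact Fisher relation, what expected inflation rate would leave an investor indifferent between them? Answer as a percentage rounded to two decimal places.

7.10%

(1 + π) = (1 + i)/(1 + r) = 1.06040 / 0.99010 = 1.071003
Break-even inflation = 1.071003 − 1 → 7.10%.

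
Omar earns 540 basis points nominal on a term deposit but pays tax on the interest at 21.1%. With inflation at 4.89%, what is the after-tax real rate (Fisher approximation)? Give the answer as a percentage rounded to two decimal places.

After-tax nominal return = 5.4% × (1 − 0.211) = 4.2606%.
r ≈ 4.2606% − 4.89% → -0.63%.

-0.63%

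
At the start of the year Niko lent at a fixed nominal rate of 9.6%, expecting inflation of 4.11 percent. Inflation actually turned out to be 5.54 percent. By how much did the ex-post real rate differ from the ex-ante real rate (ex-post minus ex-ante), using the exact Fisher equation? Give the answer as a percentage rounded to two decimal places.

-1.43%

Ex-ante: (1 + 0.0960)/(1 + 0.0411) − 1 = 5.2733%
Ex-post: (1 + 0.0960)/(1 + 0.0554) − 1 = 3.8469%
Difference (ex-post − ex-ante) = -1.4264% → -1.43%.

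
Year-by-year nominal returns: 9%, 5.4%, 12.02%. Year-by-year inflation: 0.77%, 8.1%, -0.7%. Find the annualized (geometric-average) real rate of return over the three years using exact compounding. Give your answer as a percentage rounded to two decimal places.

Compound the nominal returns: 1.0900 × 1.0540 × 1.1202 = 1.28695297.
Compound inflation: 1.0077 × 1.0810 × 0.9930 = 1.08169843.
Deflate: 1.28695297 / 1.08169843 = 1.18975209.
Annualized real rate = 1.18975209^(1/3) − 1 = 5.9625% → 5.96%.

5.96%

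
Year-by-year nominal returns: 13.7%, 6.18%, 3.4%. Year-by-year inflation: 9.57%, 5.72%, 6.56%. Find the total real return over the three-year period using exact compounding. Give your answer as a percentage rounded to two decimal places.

1.13%

Nominal growth factor = 1.1370 × 1.0618 × 1.0340 = 1.248314
Price-level growth factor = 1.0957 × 1.0572 × 1.0656 = 1.234363
Real growth factor = 1.248314 / 1.234363 = 1.011302
Total real return = 1.011302 − 1 → 1.13%.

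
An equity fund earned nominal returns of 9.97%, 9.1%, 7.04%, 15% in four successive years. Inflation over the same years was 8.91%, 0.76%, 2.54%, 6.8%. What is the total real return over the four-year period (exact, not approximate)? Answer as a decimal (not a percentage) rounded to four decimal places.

0.2289

Compound the nominal returns: 1.0997 × 1.0910 × 1.0704 × 1.1500 = 1.476872.
Compound inflation: 1.0891 × 1.0076 × 1.0254 × 1.0680 = 1.201768.
Deflate: 1.476872 / 1.201768 = 1.228917.
Total real return = 1.228917 − 1 → 0.2289.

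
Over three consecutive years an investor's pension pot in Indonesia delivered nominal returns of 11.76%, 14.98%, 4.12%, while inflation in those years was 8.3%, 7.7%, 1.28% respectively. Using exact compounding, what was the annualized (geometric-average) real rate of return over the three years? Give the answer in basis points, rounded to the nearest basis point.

Nominal growth factor = 1.1176 × 1.1498 × 1.0412 = 1.33795916
Price-level growth factor = 1.0830 × 1.0770 × 1.0128 = 1.18132080
Real growth factor = 1.33795916 / 1.18132080 = 1.13259595
Annualized real rate = 1.13259595^(1/3) − 1 = 4.2377% → 424 basis points.

424 basis points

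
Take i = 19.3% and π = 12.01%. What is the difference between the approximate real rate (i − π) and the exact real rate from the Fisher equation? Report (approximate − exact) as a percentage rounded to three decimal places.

Approximate: r ≈ 19.300% − 12.010% = 7.2900%
Exact: (1 + 0.1930)/(1 + 0.1201) − 1 = 6.5083%
Error = 7.2900% − 6.5083% = 0.7817% → 0.782%.

0.782%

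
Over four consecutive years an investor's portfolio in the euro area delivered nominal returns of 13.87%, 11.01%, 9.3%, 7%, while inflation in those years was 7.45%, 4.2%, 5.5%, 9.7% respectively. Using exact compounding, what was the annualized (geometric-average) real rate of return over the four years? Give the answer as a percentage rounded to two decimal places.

3.35%

Compound the nominal returns: 1.1387 × 1.1101 × 1.0930 × 1.0700 = 1.47834352.
Compound inflation: 1.0745 × 1.0420 × 1.0550 × 1.0970 = 1.29578583.
Deflate: 1.47834352 / 1.29578583 = 1.14088570.
Annualized real rate = 1.14088570^(1/4) − 1 = 3.3500% → 3.35%.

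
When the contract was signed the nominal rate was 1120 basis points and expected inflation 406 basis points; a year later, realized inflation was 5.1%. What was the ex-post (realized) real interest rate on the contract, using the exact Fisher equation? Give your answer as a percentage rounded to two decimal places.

5.80%

Ex-post: (1 + 0.1120)/(1 + 0.0510) − 1 = 5.8040%
So the realized real rate is 5.80%.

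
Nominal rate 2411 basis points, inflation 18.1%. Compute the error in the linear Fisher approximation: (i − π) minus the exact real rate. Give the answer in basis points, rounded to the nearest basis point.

Approximate: r ≈ 24.110% − 18.100% = 6.0100%
Exact: (1 + 0.2411)/(1 + 0.1810) − 1 = 5.0889%
Error = 6.0100% − 5.0889% = 0.9211% → 92 basis points.

92 basis points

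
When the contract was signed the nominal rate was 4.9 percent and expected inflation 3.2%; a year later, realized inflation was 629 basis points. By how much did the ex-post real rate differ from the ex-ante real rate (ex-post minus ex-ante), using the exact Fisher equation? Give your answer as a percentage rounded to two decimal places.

Ex-ante: (1 + 0.0490)/(1 + 0.0320) − 1 = 1.64729%
Ex-post: (1 + 0.0490)/(1 + 0.0629) − 1 = -1.30774%
Difference (ex-post − ex-ante) = -2.95503% → -2.96%.

-2.96%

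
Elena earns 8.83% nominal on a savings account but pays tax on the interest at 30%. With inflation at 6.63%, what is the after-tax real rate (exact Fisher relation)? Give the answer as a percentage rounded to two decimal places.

-0.42%

After-tax nominal return = 8.83% × (1 − 0.3) = 6.1810%.
1 + r = 1.06181 / 1.06630 = 0.995789
After-tax real rate = 0.995789 − 1 → -0.42%.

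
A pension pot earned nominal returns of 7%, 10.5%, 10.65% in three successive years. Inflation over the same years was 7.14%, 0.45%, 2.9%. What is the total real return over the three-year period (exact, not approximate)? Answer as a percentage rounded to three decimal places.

18.136%

Compound the nominal returns: 1.0700 × 1.1050 × 1.1065 = 1.3082703.
Compound inflation: 1.0714 × 1.0045 × 1.0290 = 1.1074317.
Deflate: 1.3082703 / 1.1074317 = 1.1813553.
Total real return = 1.1813553 − 1 → 18.136%.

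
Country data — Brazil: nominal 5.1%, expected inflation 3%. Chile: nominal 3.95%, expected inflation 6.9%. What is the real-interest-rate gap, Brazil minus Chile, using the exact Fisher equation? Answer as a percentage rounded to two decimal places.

4.80%

Brazil: (1 + 0.0510)/(1 + 0.0300) − 1 = 2.0388%
Chile: (1 + 0.0395)/(1 + 0.0690) − 1 = -2.7596%
Differential = 2.0388% − (-2.7596%) = 4.7984% → 4.80%.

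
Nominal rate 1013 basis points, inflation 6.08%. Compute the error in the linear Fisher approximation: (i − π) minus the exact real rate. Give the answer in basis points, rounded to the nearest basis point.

Approximate: r ≈ 10.130% − 6.080% = 4.0500%
Exact: (1 + 0.1013)/(1 + 0.0608) − 1 = 3.8179%
Error = 4.0500% − 3.8179% = 0.2321% → 23 basis points.

23 basis points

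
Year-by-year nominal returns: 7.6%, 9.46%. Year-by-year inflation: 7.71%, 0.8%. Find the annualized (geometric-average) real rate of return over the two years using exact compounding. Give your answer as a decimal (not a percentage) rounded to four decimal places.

0.0415

Nominal growth factor = 1.0760 × 1.0946 = 1.17778960
Price-level growth factor = 1.0771 × 1.0080 = 1.08571680
Real growth factor = 1.17778960 / 1.08571680 = 1.08480370
Annualized real rate = 1.08480370^(1/2) − 1 = 4.1539% → 0.0415.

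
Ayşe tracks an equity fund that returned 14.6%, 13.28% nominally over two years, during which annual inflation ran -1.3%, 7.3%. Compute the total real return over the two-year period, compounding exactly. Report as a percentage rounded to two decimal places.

22.58%

Compound the nominal returns: 1.1460 × 1.1328 = 1.298189.
Compound inflation: 0.9870 × 1.0730 = 1.059051.
Deflate: 1.298189 / 1.059051 = 1.225804.
Total real return = 1.225804 − 1 → 22.58%.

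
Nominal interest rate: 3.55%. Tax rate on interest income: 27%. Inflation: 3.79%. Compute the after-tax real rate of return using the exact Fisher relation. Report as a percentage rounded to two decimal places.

After-tax nominal return = 3.55% × (1 − 0.27) = 2.5915%.
1 + r = 1.025915 / 1.03790 = 0.988453
After-tax real rate = 0.988453 − 1 → -1.15%.

-1.15%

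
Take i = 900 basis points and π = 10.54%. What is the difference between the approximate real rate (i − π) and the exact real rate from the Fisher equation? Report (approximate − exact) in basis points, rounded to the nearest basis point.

-15 basis points

Approximate: r ≈ 9.000% − 10.540% = -1.5400%
Exact: (1 + 0.0900)/(1 + 0.1054) − 1 = -1.3932%
Error = -1.5400% − (-1.3932%) = -0.1468% → -15 basis points.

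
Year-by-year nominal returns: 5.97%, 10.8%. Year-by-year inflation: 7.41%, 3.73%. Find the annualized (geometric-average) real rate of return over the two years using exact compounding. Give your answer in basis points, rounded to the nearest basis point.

Compound the nominal returns: 1.0597 × 1.1080 = 1.17414760.
Compound inflation: 1.0741 × 1.0373 = 1.11416393.
Deflate: 1.17414760 / 1.11416393 = 1.05383738.
Annualized real rate = 1.05383738^(1/2) − 1 = 2.6566% → 266 basis points.

266 basis points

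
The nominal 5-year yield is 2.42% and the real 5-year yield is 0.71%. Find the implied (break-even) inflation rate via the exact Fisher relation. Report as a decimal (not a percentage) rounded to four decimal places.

(1 + π) = (1 + i)/(1 + r) = 1.02420 / 1.00710 = 1.016979
Break-even inflation = 1.016979 − 1 → 0.0170.

0.0170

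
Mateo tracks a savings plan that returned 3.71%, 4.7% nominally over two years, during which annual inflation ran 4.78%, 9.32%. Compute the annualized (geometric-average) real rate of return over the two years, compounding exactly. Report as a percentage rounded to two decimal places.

-2.64%

Compound the nominal returns: 1.0371 × 1.0470 = 1.08584370.
Compound inflation: 1.0478 × 1.0932 = 1.14545496.
Deflate: 1.08584370 / 1.14545496 = 0.94795844.
Annualized real rate = 0.94795844^(1/2) − 1 = -2.6368% → -2.64%.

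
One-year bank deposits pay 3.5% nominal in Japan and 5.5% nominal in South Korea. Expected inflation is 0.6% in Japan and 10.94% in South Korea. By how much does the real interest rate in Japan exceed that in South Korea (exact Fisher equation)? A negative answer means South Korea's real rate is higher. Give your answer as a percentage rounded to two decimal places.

7.79%

Japan: (1 + 0.0350)/(1 + 0.0060) − 1 = 2.8827%
South Korea: (1 + 0.0550)/(1 + 0.1094) − 1 = -4.9036%
Differential = 2.8827% − (-4.9036%) = 7.7863% → 7.79%.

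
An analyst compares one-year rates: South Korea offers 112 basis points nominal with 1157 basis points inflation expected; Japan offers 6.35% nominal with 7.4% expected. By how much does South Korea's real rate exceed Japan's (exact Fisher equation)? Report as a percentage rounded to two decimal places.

-8.39%

South Korea: (1 + 0.0112)/(1 + 0.1157) − 1 = -9.3663%
Japan: (1 + 0.0635)/(1 + 0.0740) − 1 = -0.9777%
Differential = -9.3663% − (-0.9777%) = -8.3887% → -8.39%.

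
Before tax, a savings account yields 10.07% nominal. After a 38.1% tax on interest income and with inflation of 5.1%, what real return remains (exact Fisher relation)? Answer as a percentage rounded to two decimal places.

After-tax nominal return = 10.07% × (1 − 0.381) = 6.23333%.
1 + r = 1.0623333 / 1.05100 = 1.010783
After-tax real rate = 1.010783 − 1 → 1.08%.

1.08%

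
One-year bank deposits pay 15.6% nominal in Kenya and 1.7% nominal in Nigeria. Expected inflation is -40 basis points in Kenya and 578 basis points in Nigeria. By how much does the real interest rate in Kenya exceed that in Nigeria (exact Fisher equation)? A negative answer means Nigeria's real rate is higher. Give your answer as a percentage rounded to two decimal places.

Kenya: (1 + 0.1560)/(1 − 0.0040) − 1 = 16.0643%
Nigeria: (1 + 0.0170)/(1 + 0.0578) − 1 = -3.8571%
Differential = 16.0643% − (-3.8571%) = 19.9213% → 19.92%.

19.92%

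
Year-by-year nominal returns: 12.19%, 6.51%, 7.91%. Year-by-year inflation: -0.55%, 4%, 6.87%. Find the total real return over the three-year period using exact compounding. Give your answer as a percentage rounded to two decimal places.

Nominal growth factor = 1.1219 × 1.0651 × 1.0791 = 1.289455
Price-level growth factor = 0.9945 × 1.0400 × 1.0687 = 1.105335
Real growth factor = 1.289455 / 1.105335 = 1.166574
Total real return = 1.166574 − 1 → 16.66%.

16.66%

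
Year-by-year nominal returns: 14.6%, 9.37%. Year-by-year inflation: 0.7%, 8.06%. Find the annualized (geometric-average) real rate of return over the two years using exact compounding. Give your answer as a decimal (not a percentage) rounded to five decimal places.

0.07323

Compound the nominal returns: 1.1460 × 1.0937 = 1.25338020.
Compound inflation: 1.0070 × 1.0806 = 1.08816420.
Deflate: 1.25338020 / 1.08816420 = 1.15183003.
Annualized real rate = 1.15183003^(1/2) − 1 = 7.3233% → 0.07323.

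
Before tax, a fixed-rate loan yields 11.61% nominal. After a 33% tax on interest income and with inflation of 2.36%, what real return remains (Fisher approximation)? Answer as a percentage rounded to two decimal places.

5.42%

After-tax nominal return = 11.61% × (1 − 0.33) = 7.7787%.
r ≈ 7.7787% − 2.36% → 5.42%.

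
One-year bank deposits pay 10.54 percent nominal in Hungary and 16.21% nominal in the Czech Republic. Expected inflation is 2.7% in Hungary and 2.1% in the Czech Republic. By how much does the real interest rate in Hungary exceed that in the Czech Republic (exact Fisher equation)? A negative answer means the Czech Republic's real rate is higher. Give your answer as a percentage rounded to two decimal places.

-6.19%

Hungary: (1 + 0.1054)/(1 + 0.0270) − 1 = 7.6339%
The Czech Republic: (1 + 0.1621)/(1 + 0.0210) − 1 = 13.8198%
Differential = 7.6339% − 13.8198% = -6.1859% → -6.19%.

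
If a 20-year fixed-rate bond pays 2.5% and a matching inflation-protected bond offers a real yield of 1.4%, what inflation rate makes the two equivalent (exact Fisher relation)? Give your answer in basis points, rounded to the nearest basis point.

108 basis points

(1 + π) = (1 + i)/(1 + r) = 1.02500 / 1.01400 = 1.010848
Break-even inflation = 1.010848 − 1 → 108 basis points.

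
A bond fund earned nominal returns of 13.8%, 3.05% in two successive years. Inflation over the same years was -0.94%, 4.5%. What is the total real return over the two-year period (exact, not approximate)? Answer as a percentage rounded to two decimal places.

Compound the nominal returns: 1.1380 × 1.0305 = 1.172709.
Compound inflation: 0.9906 × 1.0450 = 1.035177.
Deflate: 1.172709 / 1.035177 = 1.132858.
Total real return = 1.132858 − 1 → 13.29%.

13.29%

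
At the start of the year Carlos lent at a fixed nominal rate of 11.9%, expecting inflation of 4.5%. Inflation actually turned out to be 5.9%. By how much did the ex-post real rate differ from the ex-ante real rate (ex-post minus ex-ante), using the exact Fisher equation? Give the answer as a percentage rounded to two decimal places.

Ex-ante: (1 + 0.1190)/(1 + 0.0450) − 1 = 7.0813%
Ex-post: (1 + 0.1190)/(1 + 0.0590) − 1 = 5.6657%
Difference (ex-post − ex-ante) = -1.4156% → -1.42%.

-1.42%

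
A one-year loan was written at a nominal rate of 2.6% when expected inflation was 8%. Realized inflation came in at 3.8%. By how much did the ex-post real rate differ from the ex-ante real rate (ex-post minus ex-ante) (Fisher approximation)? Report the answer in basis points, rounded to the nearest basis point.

Ex-ante: 2.6% − 8% = -5.400%
Ex-post: 2.6% − 3.8% = -1.200%
Difference (ex-post − ex-ante) = 4.2000% → 420 basis points.

420 basis points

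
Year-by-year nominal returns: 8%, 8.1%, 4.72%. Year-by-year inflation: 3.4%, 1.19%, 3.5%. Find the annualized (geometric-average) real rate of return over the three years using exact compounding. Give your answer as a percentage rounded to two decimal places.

4.13%

Nominal growth factor = 1.0800 × 1.0810 × 1.0472 = 1.22258506
Price-level growth factor = 1.0340 × 1.0119 × 1.0350 = 1.08292526
Real growth factor = 1.22258506 / 1.08292526 = 1.12896531
Annualized real rate = 1.12896531^(1/3) − 1 = 4.1262% → 4.13%.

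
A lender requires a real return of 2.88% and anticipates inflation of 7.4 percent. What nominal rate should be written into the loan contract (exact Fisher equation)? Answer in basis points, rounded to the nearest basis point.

(1 + i) = (1 + r)(1 + π) = 1.02880 × 1.07400 = 1.1049312
i = 1.1049312 − 1, so the required nominal rate is 1049 basis points.

1049 basis points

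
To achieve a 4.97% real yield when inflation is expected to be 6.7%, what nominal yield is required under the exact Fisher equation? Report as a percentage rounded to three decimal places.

(1 + i) = (1 + r)(1 + π) = 1.04970 × 1.06700 = 1.1200299
i = 1.1200299 − 1, so the required nominal rate is 12.003%.

12.003%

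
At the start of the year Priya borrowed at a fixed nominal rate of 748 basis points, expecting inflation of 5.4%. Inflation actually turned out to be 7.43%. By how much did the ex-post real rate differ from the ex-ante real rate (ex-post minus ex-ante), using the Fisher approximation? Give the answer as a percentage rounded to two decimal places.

-2.03%

Ex-ante: 7.48% − 5.4% = 2.080%
Ex-post: 7.48% − 7.43% = 0.050%
Difference (ex-post − ex-ante) = -2.0300% → -2.03%.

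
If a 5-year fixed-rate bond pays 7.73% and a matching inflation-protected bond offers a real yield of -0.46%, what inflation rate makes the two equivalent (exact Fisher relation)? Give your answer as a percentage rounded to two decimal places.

(1 + π) = (1 + i)/(1 + r) = 1.07730 / 0.99540 = 1.082278
Break-even inflation = 1.082278 − 1 → 8.23%.

8.23%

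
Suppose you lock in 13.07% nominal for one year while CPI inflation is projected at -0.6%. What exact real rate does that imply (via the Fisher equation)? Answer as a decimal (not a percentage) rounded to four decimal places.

0.1375

1 + r = 1.13070 / 0.99400 = 1.137525
r = 1.137525 − 1 = 13.7525%, i.e. 0.1375.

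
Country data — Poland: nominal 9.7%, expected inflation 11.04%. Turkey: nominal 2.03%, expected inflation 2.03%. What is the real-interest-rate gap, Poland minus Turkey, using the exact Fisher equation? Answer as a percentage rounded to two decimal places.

-1.21%

Poland: (1 + 0.0970)/(1 + 0.1104) − 1 = -1.2068%
Turkey: (1 + 0.0203)/(1 + 0.0203) − 1 = 0.0000%
Differential = -1.2068% − 0.0000% = -1.2068% → -1.21%.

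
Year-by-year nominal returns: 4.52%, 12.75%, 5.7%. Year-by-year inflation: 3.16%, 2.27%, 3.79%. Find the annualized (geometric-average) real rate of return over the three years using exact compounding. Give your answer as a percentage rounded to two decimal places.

Nominal growth factor = 1.0452 × 1.1275 × 1.0570 = 1.24563539
Price-level growth factor = 1.0316 × 1.0227 × 1.0379 = 1.09500248
Real growth factor = 1.24563539 / 1.09500248 = 1.13756399
Annualized real rate = 1.13756399^(1/3) − 1 = 4.3899% → 4.39%.

4.39%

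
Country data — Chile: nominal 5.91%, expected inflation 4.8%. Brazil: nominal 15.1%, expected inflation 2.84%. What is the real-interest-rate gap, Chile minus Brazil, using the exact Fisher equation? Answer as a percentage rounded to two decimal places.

Chile: (1 + 0.0591)/(1 + 0.0480) − 1 = 1.0592%
Brazil: (1 + 0.1510)/(1 + 0.0284) − 1 = 11.9214%
Differential = 1.0592% − 11.9214% = -10.8623% → -10.86%.

-10.86%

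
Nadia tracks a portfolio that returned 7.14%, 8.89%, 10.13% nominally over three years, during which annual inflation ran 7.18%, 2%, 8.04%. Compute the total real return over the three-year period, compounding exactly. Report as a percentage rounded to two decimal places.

Nominal growth factor = 1.0714 × 1.0889 × 1.1013 = 1.284829
Price-level growth factor = 1.0718 × 1.0200 × 1.0804 = 1.181132
Real growth factor = 1.284829 / 1.181132 = 1.087794
Total real return = 1.087794 − 1 → 8.78%.

8.78%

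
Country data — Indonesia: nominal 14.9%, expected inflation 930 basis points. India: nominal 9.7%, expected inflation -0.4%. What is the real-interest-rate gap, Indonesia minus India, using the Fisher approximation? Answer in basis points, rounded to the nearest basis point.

-450 basis points

Indonesia: 14.9% − 9.3% = 5.600%
India: 9.7% − (-0.4%) = 10.100%
Differential = -4.500% → -450 basis points.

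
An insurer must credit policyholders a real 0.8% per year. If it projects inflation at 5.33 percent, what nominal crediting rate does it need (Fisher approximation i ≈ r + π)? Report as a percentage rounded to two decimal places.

i ≈ r + π = 0.8% + 5.33% = 6.13%.

6.13%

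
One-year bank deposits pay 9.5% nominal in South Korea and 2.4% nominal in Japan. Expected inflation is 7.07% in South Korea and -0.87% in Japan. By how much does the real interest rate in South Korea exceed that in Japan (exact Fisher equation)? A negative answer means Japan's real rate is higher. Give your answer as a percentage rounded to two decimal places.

South Korea: (1 + 0.0950)/(1 + 0.0707) − 1 = 2.2695%
Japan: (1 + 0.0240)/(1 − 0.0087) − 1 = 3.2987%
Differential = 2.2695% − 3.2987% = -1.0292% → -1.03%.

-1.03%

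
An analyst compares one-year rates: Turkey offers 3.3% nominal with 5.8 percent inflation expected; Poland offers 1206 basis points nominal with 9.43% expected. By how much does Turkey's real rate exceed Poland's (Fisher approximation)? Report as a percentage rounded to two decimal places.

Turkey: 3.3% − 5.8% = -2.500%
Poland: 12.06% − 9.43% = 2.630%
Differential = -5.130% → -5.13%.

-5.13%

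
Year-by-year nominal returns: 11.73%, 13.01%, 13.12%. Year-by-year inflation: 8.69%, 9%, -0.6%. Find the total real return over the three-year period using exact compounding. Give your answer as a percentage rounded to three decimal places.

Compound the nominal returns: 1.1173 × 1.1301 × 1.1312 = 1.428322.
Compound inflation: 1.0869 × 1.0900 × 0.9940 = 1.177613.
Deflate: 1.428322 / 1.177613 = 1.212896.
Total real return = 1.212896 − 1 → 21.290%.

21.290%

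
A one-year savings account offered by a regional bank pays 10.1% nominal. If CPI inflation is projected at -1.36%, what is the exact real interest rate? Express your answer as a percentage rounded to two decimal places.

1 + r = 1.10100 / 0.98640 = 1.116180
r = 1.116180 − 1 = 11.6180%, i.e. 11.62%.

11.62%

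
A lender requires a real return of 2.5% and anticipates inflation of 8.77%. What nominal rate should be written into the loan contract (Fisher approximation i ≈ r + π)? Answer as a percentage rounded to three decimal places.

i ≈ r + π = 2.5% + 8.77% = 11.270%.

11.270%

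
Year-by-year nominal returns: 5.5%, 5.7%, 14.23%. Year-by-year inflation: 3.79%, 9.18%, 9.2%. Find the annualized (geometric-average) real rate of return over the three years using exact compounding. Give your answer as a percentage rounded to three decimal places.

0.971%

Compound the nominal returns: 1.0550 × 1.0570 × 1.1423 = 1.27381871.
Compound inflation: 1.0379 × 1.0918 × 1.0920 = 1.23743171.
Deflate: 1.27381871 / 1.23743171 = 1.02940526.
Annualized real rate = 1.02940526^(1/3) − 1 = 0.9707% → 0.971%.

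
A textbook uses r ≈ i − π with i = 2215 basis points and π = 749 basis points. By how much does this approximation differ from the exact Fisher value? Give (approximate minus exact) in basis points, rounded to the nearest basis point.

102 basis points

Approximate: r ≈ 22.150% − 7.490% = 14.6600%
Exact: (1 + 0.2215)/(1 + 0.0749) − 1 = 13.6385%
Error = 14.6600% − 13.6385% = 1.0215% → 102 basis points.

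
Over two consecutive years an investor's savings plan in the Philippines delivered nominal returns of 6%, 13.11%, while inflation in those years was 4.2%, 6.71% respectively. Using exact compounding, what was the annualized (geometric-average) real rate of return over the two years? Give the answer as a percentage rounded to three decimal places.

Nominal growth factor = 1.0600 × 1.1311 = 1.19896600
Price-level growth factor = 1.0420 × 1.0671 = 1.11191820
Real growth factor = 1.19896600 / 1.11191820 = 1.07828615
Annualized real rate = 1.07828615^(1/2) − 1 = 3.8406% → 3.841%.

3.841%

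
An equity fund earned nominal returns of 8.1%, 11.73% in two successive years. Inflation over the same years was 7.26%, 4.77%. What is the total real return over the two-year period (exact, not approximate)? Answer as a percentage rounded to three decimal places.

7.478%

Compound the nominal returns: 1.0810 × 1.1173 = 1.207801.
Compound inflation: 1.0726 × 1.0477 = 1.123763.
Deflate: 1.207801 / 1.123763 = 1.074783.
Total real return = 1.074783 − 1 → 7.478%.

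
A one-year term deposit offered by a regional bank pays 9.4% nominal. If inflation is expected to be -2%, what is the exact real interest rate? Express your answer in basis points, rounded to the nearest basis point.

By the Fisher identity, 1 + r = (1 + i)/(1 + π).
1 + r = 1.09400 / 0.98000 = 1.116327
r = 1.116327 − 1 = 11.6327%, i.e. 1163 basis points.

1163 basis points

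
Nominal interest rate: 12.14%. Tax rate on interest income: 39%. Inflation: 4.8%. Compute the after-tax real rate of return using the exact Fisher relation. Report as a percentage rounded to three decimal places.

After-tax nominal return = 12.14% × (1 − 0.39) = 7.4054%.
1 + r = 1.074054 / 1.04800 = 1.024861
After-tax real rate = 1.024861 − 1 → 2.486%.

2.486%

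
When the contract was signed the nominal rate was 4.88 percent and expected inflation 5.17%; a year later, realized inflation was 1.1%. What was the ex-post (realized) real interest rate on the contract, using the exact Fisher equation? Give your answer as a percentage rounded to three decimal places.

Ex-post: (1 + 0.0488)/(1 + 0.0110) − 1 = 3.7389%
So the realized real rate is 3.739%.

3.739%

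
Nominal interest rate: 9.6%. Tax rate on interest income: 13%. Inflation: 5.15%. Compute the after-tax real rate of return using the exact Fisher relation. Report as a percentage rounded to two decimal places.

After-tax nominal return = 9.6% × (1 − 0.13) = 8.3520%.
1 + r = 1.08352 / 1.05150 = 1.030452
After-tax real rate = 1.030452 − 1 → 3.05%.

3.05%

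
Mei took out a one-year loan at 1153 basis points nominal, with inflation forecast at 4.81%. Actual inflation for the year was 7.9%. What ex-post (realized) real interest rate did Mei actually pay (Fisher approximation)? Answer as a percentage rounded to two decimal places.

3.63%

Ex-post: 11.53% − 7.9% = 3.630%
So the realized real rate is 3.63%.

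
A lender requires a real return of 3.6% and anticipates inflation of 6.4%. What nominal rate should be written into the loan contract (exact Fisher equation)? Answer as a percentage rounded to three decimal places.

10.230%

(1 + i) = (1 + r)(1 + π) = 1.03600 × 1.06400 = 1.102304
i = 1.102304 − 1, so the required nominal rate is 10.230%.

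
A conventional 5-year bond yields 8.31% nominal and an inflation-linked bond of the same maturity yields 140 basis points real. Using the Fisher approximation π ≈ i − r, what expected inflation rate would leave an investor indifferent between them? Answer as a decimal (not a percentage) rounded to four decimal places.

0.0691

π ≈ i − r = 8.31% − 1.4% → 0.0691.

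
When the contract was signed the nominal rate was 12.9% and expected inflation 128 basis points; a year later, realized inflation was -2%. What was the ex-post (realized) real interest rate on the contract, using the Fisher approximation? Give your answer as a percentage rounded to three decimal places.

Ex-post: 12.9% − (-2%) = 14.900%
So the realized real rate is 14.900%.

14.900%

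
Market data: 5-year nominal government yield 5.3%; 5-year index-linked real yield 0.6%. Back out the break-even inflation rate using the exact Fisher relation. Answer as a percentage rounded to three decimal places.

(1 + π) = (1 + i)/(1 + r) = 1.05300 / 1.00600 = 1.046720
Break-even inflation = 1.046720 − 1 → 4.672%.

4.672%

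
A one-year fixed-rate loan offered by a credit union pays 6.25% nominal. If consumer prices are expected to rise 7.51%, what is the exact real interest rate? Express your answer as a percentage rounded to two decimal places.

1 + r = 1.06250 / 1.07510 = 0.988280
r = 0.988280 − 1 = -1.1720%, i.e. -1.17%.

-1.17%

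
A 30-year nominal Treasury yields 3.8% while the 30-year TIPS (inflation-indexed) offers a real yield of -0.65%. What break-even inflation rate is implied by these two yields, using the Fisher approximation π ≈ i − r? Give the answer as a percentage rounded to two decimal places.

4.45%

π ≈ i − r = 3.8% − (-0.65%) → 4.45%.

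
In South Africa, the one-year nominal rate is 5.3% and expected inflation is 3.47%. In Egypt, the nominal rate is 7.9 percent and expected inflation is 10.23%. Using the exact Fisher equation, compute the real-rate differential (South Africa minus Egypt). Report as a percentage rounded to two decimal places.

3.88%

South Africa: (1 + 0.0530)/(1 + 0.0347) − 1 = 1.7686%
Egypt: (1 + 0.0790)/(1 + 0.1023) − 1 = -2.1138%
Differential = 1.7686% − (-2.1138%) = 3.8824% → 3.88%.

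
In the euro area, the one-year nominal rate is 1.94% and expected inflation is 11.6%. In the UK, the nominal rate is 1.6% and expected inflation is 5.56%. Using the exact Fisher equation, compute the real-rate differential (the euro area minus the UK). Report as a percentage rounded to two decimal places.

-4.90%

The euro area: (1 + 0.0194)/(1 + 0.1160) − 1 = -8.6559%
The UK: (1 + 0.0160)/(1 + 0.0556) − 1 = -3.7514%
Differential = -8.6559% − (-3.7514%) = -4.9045% → -4.90%.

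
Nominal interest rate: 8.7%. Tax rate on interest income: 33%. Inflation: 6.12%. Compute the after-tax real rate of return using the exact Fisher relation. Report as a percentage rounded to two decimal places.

-0.27%

After-tax nominal return = 8.7% × (1 − 0.33) = 5.8290%.
1 + r = 1.05829 / 1.06120 = 0.997258
After-tax real rate = 0.997258 − 1 → -0.27%.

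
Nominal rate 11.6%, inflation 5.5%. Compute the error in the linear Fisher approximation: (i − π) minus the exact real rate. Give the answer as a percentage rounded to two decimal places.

0.32%

Approximate: r ≈ 11.600% − 5.500% = 6.1000%
Exact: (1 + 0.1160)/(1 + 0.0550) − 1 = 5.7820%
Error = 6.1000% − 5.7820% = 0.3180% → 0.32%.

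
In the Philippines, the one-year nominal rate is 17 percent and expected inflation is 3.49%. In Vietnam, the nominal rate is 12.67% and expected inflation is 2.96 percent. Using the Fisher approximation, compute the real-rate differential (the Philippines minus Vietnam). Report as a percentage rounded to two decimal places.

The Philippines: 17% − 3.49% = 13.510%
Vietnam: 12.67% − 2.96% = 9.710%
Differential = 3.800% → 3.80%.

3.80%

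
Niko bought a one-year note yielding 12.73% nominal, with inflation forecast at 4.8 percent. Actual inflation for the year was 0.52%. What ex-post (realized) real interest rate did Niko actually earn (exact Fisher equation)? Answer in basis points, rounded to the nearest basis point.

1215 basis points

Ex-post: (1 + 0.1273)/(1 + 0.0052) − 1 = 12.1468%
So the realized real rate is 1215 basis points.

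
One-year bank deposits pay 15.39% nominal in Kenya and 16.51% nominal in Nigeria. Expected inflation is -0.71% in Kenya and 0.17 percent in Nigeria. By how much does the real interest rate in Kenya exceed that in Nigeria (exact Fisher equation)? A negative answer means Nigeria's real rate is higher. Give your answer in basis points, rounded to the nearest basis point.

Kenya: (1 + 0.1539)/(1 − 0.0071) − 1 = 16.2151%
Nigeria: (1 + 0.1651)/(1 + 0.0017) − 1 = 16.3123%
Differential = 16.2151% − 16.3123% = -0.0971% → -10 basis points.

-10 basis points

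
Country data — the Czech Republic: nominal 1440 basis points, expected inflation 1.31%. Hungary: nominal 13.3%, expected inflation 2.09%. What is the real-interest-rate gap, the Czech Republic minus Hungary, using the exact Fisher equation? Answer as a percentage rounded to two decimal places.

1.94%

The Czech Republic: (1 + 0.1440)/(1 + 0.0131) − 1 = 12.9207%
Hungary: (1 + 0.1330)/(1 + 0.0209) − 1 = 10.9805%
Differential = 12.9207% − 10.9805% = 1.9402% → 1.94%.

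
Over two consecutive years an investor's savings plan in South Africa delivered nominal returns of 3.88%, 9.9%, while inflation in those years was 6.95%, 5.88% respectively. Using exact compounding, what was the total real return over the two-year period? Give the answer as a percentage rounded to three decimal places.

0.817%

Nominal growth factor = 1.0388 × 1.0990 = 1.141641
Price-level growth factor = 1.0695 × 1.0588 = 1.132387
Real growth factor = 1.141641 / 1.132387 = 1.008173
Total real return = 1.008173 − 1 → 0.817%.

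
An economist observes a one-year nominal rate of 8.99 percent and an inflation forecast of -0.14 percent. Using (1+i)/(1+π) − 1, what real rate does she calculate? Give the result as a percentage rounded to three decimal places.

By the Fisher equation, 1 + r = (1 + i)/(1 + π).
1 + r = 1.08990 / 0.99860 = 1.091428
r = 1.091428 − 1 = 9.1428%, i.e. 9.143%.

9.143%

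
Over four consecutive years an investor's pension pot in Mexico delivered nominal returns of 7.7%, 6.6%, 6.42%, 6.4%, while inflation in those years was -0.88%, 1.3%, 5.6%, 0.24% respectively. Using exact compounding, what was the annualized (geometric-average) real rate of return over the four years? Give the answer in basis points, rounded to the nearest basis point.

516 basis points

Compound the nominal returns: 1.0770 × 1.0660 × 1.0642 × 1.0640 = 1.29998335.
Compound inflation: 0.9912 × 1.0130 × 1.0560 × 1.0024 = 1.06285915.
Deflate: 1.29998335 / 1.06285915 = 1.22310031.
Annualized real rate = 1.22310031^(1/4) − 1 = 5.1636% → 516 basis points.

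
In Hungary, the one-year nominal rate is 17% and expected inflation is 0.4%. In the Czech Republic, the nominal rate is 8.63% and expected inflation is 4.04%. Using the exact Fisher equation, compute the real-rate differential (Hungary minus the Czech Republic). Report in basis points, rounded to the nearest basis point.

Hungary: (1 + 0.1700)/(1 + 0.0040) − 1 = 16.5339%
The Czech Republic: (1 + 0.0863)/(1 + 0.0404) − 1 = 4.4118%
Differential = 16.5339% − 4.4118% = 12.1221% → 1212 basis points.

1212 basis points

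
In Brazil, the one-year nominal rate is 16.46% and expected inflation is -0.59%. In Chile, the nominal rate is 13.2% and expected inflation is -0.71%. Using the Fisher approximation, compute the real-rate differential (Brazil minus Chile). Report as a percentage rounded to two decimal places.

Brazil: 16.46% − (-0.59%) = 17.050%
Chile: 13.2% − (-0.71%) = 13.910%
Differential = 3.140% → 3.14%.

3.14%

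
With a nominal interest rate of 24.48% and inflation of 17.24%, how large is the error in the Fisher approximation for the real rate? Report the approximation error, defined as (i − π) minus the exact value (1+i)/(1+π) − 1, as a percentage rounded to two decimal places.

Approximate: r ≈ 24.480% − 17.240% = 7.2400%
Exact: (1 + 0.2448)/(1 + 0.1724) − 1 = 6.1754%
Error = 7.2400% − 6.1754% = 1.0646% → 1.06%.

1.06%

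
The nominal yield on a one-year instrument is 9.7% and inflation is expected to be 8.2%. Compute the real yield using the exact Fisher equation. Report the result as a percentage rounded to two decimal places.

1.39%

By the Fisher identity, 1 + r = (1 + i)/(1 + π).
1 + r = 1.09700 / 1.08200 = 1.013863
r = 1.013863 − 1 = 1.3863%, i.e. 1.39%.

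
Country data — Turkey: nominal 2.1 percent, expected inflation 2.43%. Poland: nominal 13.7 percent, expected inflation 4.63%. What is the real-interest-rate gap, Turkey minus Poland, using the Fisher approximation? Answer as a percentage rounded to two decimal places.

-9.40%

Turkey: 2.1% − 2.43% = -0.330%
Poland: 13.7% − 4.63% = 9.070%
Differential = -9.400% → -9.40%.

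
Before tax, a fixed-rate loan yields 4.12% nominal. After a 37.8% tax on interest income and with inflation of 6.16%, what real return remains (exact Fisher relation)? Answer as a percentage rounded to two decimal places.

-3.39%

After-tax nominal return = 4.12% × (1 − 0.378) = 2.56264%.
1 + r = 1.0256264 / 1.06160 = 0.966114
After-tax real rate = 0.966114 − 1 → -3.39%.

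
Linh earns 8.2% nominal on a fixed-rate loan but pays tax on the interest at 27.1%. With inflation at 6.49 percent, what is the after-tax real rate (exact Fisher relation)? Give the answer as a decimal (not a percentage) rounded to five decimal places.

After-tax nominal return = 8.2% × (1 − 0.271) = 5.9778%.
1 + r = 1.059778 / 1.06490 = 0.995190
After-tax real rate = 0.995190 − 1 → -0.00481.

-0.00481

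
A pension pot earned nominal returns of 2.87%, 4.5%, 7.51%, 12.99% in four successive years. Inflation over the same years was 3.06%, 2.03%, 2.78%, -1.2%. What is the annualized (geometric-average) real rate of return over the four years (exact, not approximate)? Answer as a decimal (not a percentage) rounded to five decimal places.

0.05160

Nominal growth factor = 1.0287 × 1.0450 × 1.0751 × 1.1299 = 1.305851826
Price-level growth factor = 1.0306 × 1.0203 × 1.0278 × 0.9880 = 1.067784427
Real growth factor = 1.305851826 / 1.067784427 = 1.222954553
Annualized real rate = 1.222954553^(1/4) − 1 = 5.16048% → 0.05160.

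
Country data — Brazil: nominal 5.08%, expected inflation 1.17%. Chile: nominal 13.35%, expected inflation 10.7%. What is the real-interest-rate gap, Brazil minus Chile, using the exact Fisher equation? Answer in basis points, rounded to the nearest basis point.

Brazil: (1 + 0.0508)/(1 + 0.0117) − 1 = 3.8648%
Chile: (1 + 0.1335)/(1 + 0.1070) − 1 = 2.3939%
Differential = 3.8648% − 2.3939% = 1.4709% → 147 basis points.

147 basis points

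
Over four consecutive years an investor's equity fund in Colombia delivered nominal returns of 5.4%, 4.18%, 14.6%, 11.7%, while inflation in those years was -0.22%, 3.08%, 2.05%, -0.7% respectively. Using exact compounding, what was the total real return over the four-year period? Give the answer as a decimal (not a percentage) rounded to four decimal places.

0.3486

Nominal growth factor = 1.0540 × 1.0418 × 1.1460 × 1.1170 = 1.405603
Price-level growth factor = 0.9978 × 1.0308 × 1.0205 × 0.9930 = 1.042270
Real growth factor = 1.405603 / 1.042270 = 1.348598
Total real return = 1.348598 − 1 → 0.3486.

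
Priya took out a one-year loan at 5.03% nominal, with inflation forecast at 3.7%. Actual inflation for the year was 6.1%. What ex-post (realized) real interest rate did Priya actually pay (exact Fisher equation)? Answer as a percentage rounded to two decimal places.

-1.01%

Ex-post: (1 + 0.0503)/(1 + 0.0610) − 1 = -1.0085%
So the realized real rate is -1.01%.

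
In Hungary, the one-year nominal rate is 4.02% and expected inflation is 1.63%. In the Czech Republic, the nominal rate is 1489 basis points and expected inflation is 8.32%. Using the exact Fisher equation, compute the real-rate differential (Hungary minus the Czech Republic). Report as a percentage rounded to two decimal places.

-3.71%

Hungary: (1 + 0.0402)/(1 + 0.0163) − 1 = 2.3517%
The Czech Republic: (1 + 0.1489)/(1 + 0.0832) − 1 = 6.0654%
Differential = 2.3517% − 6.0654% = -3.7137% → -3.71%.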